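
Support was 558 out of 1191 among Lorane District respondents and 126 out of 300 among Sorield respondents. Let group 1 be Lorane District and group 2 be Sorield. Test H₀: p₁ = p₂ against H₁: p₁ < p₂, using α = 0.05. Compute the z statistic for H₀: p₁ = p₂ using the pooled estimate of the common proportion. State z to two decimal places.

p̂₁ = 558/1191 = 0.4685, p̂₂ = 126/300 = 0.4200.
Pooled p̂ = (558+126)/(1191+300) = 684/1491 = 0.4588.
SE = √(p̂(1−p̂)(1/n₁+1/n₂)) = √(0.4588·0.5412·0.00417296) = √(0.00103614) = 0.0322.
z = (0.4685 − 0.4200)/0.0322 = 0.0485/0.0322 = 1.51.
p-value = P(Z < 1.507) ≈ 0.9341, so at α = 0.05 we fail to reject H₀.

z = 1.51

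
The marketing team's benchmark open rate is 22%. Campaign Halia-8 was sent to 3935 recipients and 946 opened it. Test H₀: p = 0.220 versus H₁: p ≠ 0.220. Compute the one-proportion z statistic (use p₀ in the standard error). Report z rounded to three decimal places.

p̂ = 946/3935 ≈ 0.240407.
Under H₀, SE = √(0.22·0.78/3935) = √(4.36086e-05) = 0.006604.
z = (0.240407 − 0.22)/0.006604 = 0.020407/0.006604 = 3.090.
p-value = 2·P(Z > 3.090) ≈ 0.0020.

z = 3.090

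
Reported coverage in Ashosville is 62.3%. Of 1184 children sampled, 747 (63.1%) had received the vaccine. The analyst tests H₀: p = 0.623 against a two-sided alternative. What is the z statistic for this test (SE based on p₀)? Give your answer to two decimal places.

p̂ = 747/1184 ≈ 0.6309.
SE = √(p₀(1−p₀)/n) = √(0.23487/1184) = 0.0141.
z = (0.6309 − 0.623)/0.0141 = 0.0079/0.0141 = 0.56.

z = 0.56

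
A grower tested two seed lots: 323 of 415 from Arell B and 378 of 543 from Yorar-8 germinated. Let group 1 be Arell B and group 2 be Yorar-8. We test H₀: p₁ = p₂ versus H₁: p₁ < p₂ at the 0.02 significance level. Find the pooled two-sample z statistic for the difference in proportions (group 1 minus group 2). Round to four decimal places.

z = 2.8448

p̂₁ = 323/415 ≈ 0.778313, p̂₂ = 378/543 ≈ 0.696133.
Pooled p̂ = (323+378)/(415+543) = 701/958 = 0.731733.
SE = √(0.1963 × 0.00425126) = 0.028888.
z = (0.778313 − 0.696133)/0.028888 = 0.082180/0.028888 = 2.8448.
p-value = P(Z < 2.845) ≈ 0.9978; since p > α = 0.02, fail to reject H₀.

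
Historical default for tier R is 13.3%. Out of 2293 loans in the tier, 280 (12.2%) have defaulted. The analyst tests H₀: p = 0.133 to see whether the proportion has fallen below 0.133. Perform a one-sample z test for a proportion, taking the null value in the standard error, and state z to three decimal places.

z = -1.536

p̂ = 280/2293 ≈ 0.12211.
SE = √(p₀(1−p₀)/n) = √(0.11531/2293) = 0.00709.
z = (0.12211 − 0.133)/0.00709 = -0.01089/0.00709 = -1.536.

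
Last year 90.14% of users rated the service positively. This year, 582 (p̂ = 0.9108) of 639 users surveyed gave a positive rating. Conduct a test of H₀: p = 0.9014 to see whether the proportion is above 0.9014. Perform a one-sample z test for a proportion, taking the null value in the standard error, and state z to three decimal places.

p̂ = 582/639 ≈ 0.91080.
Under H₀, SE = √(0.9014·0.0986/639) = √(0.000139089) = 0.01179.
z = (0.91080 − 0.9014)/0.01179 = 0.00940/0.01179 = 0.797.

z = 0.797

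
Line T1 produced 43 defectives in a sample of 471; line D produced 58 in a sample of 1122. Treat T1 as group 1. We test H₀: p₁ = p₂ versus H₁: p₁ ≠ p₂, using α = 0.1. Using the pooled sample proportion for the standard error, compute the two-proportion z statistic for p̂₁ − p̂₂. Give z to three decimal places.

z = 2.960

p̂₁ = 43/471 ≈ 0.09130, p̂₂ = 58/1122 ≈ 0.05169.
Pooled p̂ = (43+58)/(471+1122) = 101/1593 = 0.06340.
SE = √(p̂(1−p̂)(1/n₁+1/n₂)) = √(0.06340·0.93660·0.00301441) = √(0.000179003) = 0.01338.
z = (0.09130 − 0.05169)/0.01338 = 0.03961/0.01338 = 2.960.
p-value = 2·P(Z > 2.960) ≈ 0.0031; since p < α = 0.1, reject H₀.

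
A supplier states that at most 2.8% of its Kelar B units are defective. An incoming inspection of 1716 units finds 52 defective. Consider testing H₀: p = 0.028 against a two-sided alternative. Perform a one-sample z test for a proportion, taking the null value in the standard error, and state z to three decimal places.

z = 0.578

p̂ = 52/1716 = 0.03030.
SE = √(p₀(1−p₀)/n) = √(0.027216/1716) = 0.00398.
z = (0.03030 − 0.028)/0.00398 = 0.00230/0.00398 = 0.578.
p-value = 2·P(Z > 0.578) ≈ 0.5631.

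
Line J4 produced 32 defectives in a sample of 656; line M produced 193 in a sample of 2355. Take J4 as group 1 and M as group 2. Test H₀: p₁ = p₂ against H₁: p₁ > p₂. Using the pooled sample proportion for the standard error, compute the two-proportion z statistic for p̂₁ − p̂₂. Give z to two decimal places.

z = -2.86

p̂₁ = 32/656 ≈ 0.0488, p̂₂ = 193/2355 ≈ 0.0820.
Pooled p̂ = (32+193)/(656+2355) = 225/3011 = 0.0747.
SE = √(0.069142 × 0.00194902) = 0.0116.
z = (0.0488 − 0.0820)/0.0116 = -0.0332/0.0116 = -2.86.
p-value = P(Z > -2.858) ≈ 0.9979.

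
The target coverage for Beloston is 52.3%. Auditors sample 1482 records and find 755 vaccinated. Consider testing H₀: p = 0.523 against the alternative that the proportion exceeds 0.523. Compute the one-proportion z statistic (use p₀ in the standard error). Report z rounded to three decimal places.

p̂ = 755/1482 = 0.50945.
Standard error under H₀: √(0.523×0.477/1482) = 0.01297.
z = (0.50945 − 0.523)/0.01297 = -0.01355/0.01297 = -1.045.

z = -1.045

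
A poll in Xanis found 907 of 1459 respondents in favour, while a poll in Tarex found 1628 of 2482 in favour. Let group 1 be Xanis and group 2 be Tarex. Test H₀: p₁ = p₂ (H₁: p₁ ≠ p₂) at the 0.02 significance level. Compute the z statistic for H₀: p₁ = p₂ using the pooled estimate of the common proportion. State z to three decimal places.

z = -2.168

p̂₁ = 907/1459 = 0.62166, p̂₂ = 1628/2482 = 0.65592.
Pooled p̂ = (907+1628)/(1459+2482) = 2535/3941 = 0.64324.
SE = √(0.229483 × 0.0010883) = 0.01580.
z = (0.62166 − 0.65592)/0.01580 = -0.03426/0.01580 = -2.168.
Two-sided p-value ≈ 2·Φ(−2.168) = 0.0301, so at α = 0.02 we fail to reject H₀.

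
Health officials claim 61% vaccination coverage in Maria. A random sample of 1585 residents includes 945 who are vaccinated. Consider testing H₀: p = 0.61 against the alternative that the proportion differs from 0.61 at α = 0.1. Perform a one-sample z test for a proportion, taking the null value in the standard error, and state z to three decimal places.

z = -1.125

p̂ = 945/1585 = 0.596215.
Standard error under H₀: √(0.61×0.39/1585) = 0.012251.
z = (0.596215 − 0.61)/0.012251 = -0.013785/0.012251 = -1.125.
p-value = 2·P(Z > 1.125) ≈ 0.2605. With α = 0.1, fail to reject H₀.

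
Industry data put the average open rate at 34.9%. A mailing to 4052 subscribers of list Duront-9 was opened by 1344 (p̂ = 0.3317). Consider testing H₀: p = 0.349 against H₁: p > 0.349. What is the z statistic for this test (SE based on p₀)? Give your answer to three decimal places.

p̂ = 1344/4052 = 0.331688.
SE = √(p₀(1−p₀)/n) = √(0.2272/4052) = 0.007488.
z = (0.331688 − 0.349)/0.007488 = -0.017312/0.007488 = -2.312.
p-value = P(Z > -2.312) ≈ 0.9896.

z = -2.312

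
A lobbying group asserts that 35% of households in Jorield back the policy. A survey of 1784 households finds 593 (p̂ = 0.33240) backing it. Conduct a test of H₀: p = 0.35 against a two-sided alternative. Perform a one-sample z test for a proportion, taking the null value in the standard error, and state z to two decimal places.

z = -1.56

p̂ = 593/1784 ≈ 0.3324.
SE = √(p₀(1−p₀)/n) = √(0.2275/1784) = 0.0113.
z = (0.3324 − 0.35)/0.0113 = -0.0176/0.0113 = -1.56.
p-value = 2·P(Z > 1.559) ≈ 0.1191.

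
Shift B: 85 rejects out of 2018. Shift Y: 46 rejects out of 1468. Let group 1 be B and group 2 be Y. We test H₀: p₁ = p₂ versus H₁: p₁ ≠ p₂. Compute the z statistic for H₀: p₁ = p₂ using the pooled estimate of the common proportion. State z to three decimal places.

z = 1.653

p̂₁ = 85/2018 ≈ 0.04212, p̂₂ = 46/1468 ≈ 0.03134.
Pooled p̂ = (85+46)/(2018+1468) = 131/3486 = 0.03758.
SE = √(0.0361667 × 0.00117674) = 0.00652.
z = (0.04212 − 0.03134)/0.00652 = 0.01078/0.00652 = 1.653.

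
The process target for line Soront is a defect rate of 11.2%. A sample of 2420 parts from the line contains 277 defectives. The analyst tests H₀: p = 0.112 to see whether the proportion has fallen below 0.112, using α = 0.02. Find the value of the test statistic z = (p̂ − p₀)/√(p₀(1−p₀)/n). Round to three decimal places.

p̂ = 277/2420 ≈ 0.11446.
Under H₀, SE = √(0.112·0.888/2420) = √(4.10975e-05) = 0.00641.
z = (0.11446 − 0.112)/0.00641 = 0.00246/0.00641 = 0.384.
p-value = P(Z < 0.384) ≈ 0.6496; since p > α = 0.02, fail to reject H₀.

z = 0.384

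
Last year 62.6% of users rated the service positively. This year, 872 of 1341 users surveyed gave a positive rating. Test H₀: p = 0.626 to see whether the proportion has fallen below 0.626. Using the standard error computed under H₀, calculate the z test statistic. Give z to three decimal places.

p̂ = 872/1341 = 0.65026.
Under H₀, SE = √(0.626·0.374/1341) = √(0.000174589) = 0.01321.
z = (0.65026 − 0.626)/0.01321 = 0.02426/0.01321 = 1.836.

z = 1.836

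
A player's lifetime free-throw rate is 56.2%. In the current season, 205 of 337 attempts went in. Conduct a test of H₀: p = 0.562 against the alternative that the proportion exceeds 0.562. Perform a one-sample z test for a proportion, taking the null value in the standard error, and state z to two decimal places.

z = 1.71

p̂ = 205/337 ≈ 0.6083.
Under H₀, SE = √(0.562·0.438/337) = √(0.000730433) = 0.0270.
z = (0.6083 − 0.562)/0.0270 = 0.0463/0.0270 = 1.71.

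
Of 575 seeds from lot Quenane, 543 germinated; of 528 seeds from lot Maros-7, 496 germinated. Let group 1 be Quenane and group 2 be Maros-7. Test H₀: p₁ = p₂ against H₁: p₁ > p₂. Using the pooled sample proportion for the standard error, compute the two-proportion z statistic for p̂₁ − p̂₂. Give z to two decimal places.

z = 0.35

p̂₁ = 543/575 ≈ 0.9443, p̂₂ = 496/528 ≈ 0.9394.
Pooled p̂ = (543+496)/(575+528) = 1039/1103 = 0.9420.
SE = √(p̂(1−p̂)(1/n₁+1/n₂)) = √(0.9420·0.0580·0.00363307) = √(0.000198572) = 0.0141.
z = (0.9443 − 0.9394)/0.0141 = 0.0049/0.0141 = 0.35.
p-value = P(Z > 0.352) ≈ 0.3626.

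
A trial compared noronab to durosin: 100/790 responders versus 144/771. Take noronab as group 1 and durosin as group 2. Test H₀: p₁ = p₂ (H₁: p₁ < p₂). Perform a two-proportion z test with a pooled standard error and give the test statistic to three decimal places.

p̂₁ = 100/790 ≈ 0.126582, p̂₂ = 144/771 ≈ 0.186770.
Pooled p̂ = (100+144)/(790+771) = 244/1561 = 0.156310.
SE = √(p̂(1−p̂)(1/n₁+1/n₂)) = √(0.156310·0.843690·0.00256284) = √(0.00033798) = 0.018384.
z = (0.126582 − 0.186770)/0.018384 = -0.060188/0.018384 = -3.274.

z = -3.274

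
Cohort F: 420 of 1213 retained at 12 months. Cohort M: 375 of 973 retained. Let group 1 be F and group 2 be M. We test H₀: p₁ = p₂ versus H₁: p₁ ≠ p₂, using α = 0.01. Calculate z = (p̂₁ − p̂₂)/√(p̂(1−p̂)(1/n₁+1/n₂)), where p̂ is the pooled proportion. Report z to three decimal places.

p̂₁ = 420/1213 = 0.346249, p̂₂ = 375/973 = 0.385406.
Pooled p̂ = (420+375)/(1213+973) = 795/2186 = 0.363678.
SE = √(p̂(1−p̂)(1/n₁+1/n₂)) = √(0.363678·0.636322·0.00185215) = √(0.000428618) = 0.020703.
z = (0.346249 − 0.385406)/0.020703 = -0.039157/0.020703 = -1.891.
Two-sided p-value ≈ 2·Φ(−1.891) = 0.0586, so at α = 0.01 we fail to reject H₀.

z = -1.891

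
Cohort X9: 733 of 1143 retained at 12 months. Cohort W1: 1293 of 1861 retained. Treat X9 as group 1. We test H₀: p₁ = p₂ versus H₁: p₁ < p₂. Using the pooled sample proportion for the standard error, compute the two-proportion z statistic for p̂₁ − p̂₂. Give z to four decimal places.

p̂₁ = 733/1143 = 0.641295, p̂₂ = 1293/1861 = 0.694788.
Pooled p̂ = (733+1293)/(1143+1861) = 2026/3004 = 0.674434.
SE = √(0.219573 × 0.00141224) = 0.017609.
z = (0.641295 − 0.694788)/0.017609 = -0.053493/0.017609 = -3.0378.
p-value = P(Z < -3.038) ≈ 0.0012.

z = -3.0378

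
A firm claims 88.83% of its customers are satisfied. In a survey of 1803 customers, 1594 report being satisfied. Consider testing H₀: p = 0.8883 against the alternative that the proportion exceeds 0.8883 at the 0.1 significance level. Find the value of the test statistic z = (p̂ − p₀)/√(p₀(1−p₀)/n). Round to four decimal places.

p̂ = 1594/1803 = 0.884082.
SE = √(p₀(1−p₀)/n) = √(0.099223/1803) = 0.007418.
z = (0.884082 − 0.8883)/0.007418 = -0.004218/0.007418 = -0.5686.
p-value = P(Z > -0.569) ≈ 0.7152; since p > α = 0.1, fail to reject H₀.

z = -0.5686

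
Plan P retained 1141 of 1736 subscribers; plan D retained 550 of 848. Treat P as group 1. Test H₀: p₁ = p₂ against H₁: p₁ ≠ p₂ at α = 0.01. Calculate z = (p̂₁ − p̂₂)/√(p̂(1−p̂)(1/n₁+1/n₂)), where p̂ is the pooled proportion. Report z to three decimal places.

z = 0.435

p̂₁ = 1141/1736 ≈ 0.657258, p̂₂ = 550/848 ≈ 0.648585.
Pooled p̂ = (1141+550)/(1736+848) = 1691/2584 = 0.654412.
SE = √(p̂(1−p̂)(1/n₁+1/n₂)) = √(0.654412·0.345588·0.00175528) = √(0.000396969) = 0.019924.
z = (0.657258 − 0.648585)/0.019924 = 0.008673/0.019924 = 0.435.
p-value = 2·P(Z > 0.435) ≈ 0.6633. With α = 0.01, fail to reject H₀.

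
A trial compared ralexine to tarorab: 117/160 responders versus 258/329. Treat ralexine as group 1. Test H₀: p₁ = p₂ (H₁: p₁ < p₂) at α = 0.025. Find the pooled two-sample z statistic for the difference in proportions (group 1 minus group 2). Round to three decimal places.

z = -1.299

p̂₁ = 117/160 ≈ 0.73125, p̂₂ = 258/329 ≈ 0.78419.
Pooled p̂ = (117+258)/(160+329) = 375/489 = 0.76687.
SE = √(0.17878 × 0.00928951) = 0.04075.
z = (0.73125 − 0.78419)/0.04075 = -0.05294/0.04075 = -1.299.
p-value = P(Z < -1.299) ≈ 0.0969; since p > α = 0.025, fail to reject H₀.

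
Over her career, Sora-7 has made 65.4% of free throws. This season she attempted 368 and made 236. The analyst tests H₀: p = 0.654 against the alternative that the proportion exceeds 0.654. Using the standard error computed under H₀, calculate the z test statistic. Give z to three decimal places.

z = -0.512

p̂ = 236/368 = 0.64130.
Under H₀, SE = √(0.654·0.346/368) = √(0.000614902) = 0.02480.
z = (0.64130 − 0.654)/0.02480 = -0.01270/0.02480 = -0.512.
p-value = P(Z > -0.512) ≈ 0.6957.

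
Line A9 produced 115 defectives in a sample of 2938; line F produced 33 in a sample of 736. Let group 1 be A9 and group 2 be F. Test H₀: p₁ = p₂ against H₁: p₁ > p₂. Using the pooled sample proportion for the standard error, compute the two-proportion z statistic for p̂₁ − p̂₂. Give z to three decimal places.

p̂₁ = 115/2938 = 0.039142, p̂₂ = 33/736 = 0.044837.
Pooled p̂ = (115+33)/(2938+736) = 148/3674 = 0.040283.
SE = √(p̂(1−p̂)(1/n₁+1/n₂)) = √(0.040283·0.959717·0.00169906) = √(6.56864e-05) = 0.008105.
z = (0.039142 − 0.044837)/0.008105 = -0.005695/0.008105 = -0.703.

z = -0.703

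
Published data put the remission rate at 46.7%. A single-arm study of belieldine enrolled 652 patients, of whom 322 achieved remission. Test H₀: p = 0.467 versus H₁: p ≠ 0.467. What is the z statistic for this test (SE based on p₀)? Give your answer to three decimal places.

p̂ = 322/652 = 0.49387.
Under H₀, SE = √(0.467·0.533/652) = √(0.000381765) = 0.01954.
z = (0.49387 − 0.467)/0.01954 = 0.02687/0.01954 = 1.375.
p-value = 2·P(Z > 1.375) ≈ 0.1691.

z = 1.375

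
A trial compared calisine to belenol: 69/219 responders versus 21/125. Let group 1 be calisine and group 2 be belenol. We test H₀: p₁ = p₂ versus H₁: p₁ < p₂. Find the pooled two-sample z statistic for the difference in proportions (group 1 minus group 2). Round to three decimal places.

p̂₁ = 69/219 = 0.31507, p̂₂ = 21/125 = 0.16800.
Pooled p̂ = (69+21)/(219+125) = 90/344 = 0.26163.
SE = √(0.193179 × 0.0125662) = 0.04927.
z = (0.31507 − 0.16800)/0.04927 = 0.14707/0.04927 = 2.985.
p-value = P(Z < 2.985) ≈ 0.9986.

z = 2.985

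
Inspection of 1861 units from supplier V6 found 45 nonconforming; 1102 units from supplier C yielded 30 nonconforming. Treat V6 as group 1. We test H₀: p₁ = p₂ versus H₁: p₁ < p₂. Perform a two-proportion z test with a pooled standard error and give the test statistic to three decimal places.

z = -0.510

p̂₁ = 45/1861 = 0.024181, p̂₂ = 30/1102 = 0.027223.
Pooled p̂ = (45+30)/(1861+1102) = 75/2963 = 0.025312.
SE = √(0.0246715 × 0.00144479) = 0.005970.
z = (0.024181 − 0.027223)/0.005970 = -0.003042/0.005970 = -0.510.
p-value = P(Z < -0.510) ≈ 0.3052.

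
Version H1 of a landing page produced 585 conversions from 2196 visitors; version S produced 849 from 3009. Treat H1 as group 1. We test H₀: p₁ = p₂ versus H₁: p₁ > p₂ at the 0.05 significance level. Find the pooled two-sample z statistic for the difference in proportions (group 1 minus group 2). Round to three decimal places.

p̂₁ = 585/2196 ≈ 0.26639, p̂₂ = 849/3009 ≈ 0.28215.
Pooled p̂ = (585+849)/(2196+3009) = 1434/5205 = 0.27550.
SE = √(p̂(1−p̂)(1/n₁+1/n₂)) = √(0.27550·0.72450·0.00078771) = √(0.000157228) = 0.01254.
z = (0.26639 − 0.28215)/0.01254 = -0.01576/0.01254 = -1.257.
p-value = P(Z > -1.257) ≈ 0.8956. With α = 0.05, fail to reject H₀.

z = -1.257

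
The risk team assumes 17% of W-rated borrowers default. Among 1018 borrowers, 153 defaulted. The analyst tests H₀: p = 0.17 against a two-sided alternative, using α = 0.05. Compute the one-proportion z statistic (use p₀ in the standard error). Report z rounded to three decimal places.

z = -1.674

p̂ = 153/1018 = 0.150295.
Under H₀, SE = √(0.17·0.83/1018) = √(0.000138605) = 0.011773.
z = (0.150295 − 0.17)/0.011773 = -0.019705/0.011773 = -1.674.
p-value = 2·P(Z > 1.674) ≈ 0.0942; since p > α = 0.05, fail to reject H₀.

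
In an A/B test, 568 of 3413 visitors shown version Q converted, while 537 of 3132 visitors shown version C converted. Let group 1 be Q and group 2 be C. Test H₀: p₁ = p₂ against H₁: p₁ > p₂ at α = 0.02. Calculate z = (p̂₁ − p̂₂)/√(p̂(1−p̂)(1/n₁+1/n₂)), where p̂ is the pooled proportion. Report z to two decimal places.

z = -0.54

p̂₁ = 568/3413 ≈ 0.16642, p̂₂ = 537/3132 ≈ 0.17146.
Pooled p̂ = (568+537)/(3413+3132) = 1105/6545 = 0.16883.
SE = √(0.140327 × 0.000612282) = 0.00927.
z = (0.16642 − 0.17146)/0.00927 = -0.00504/0.00927 = -0.54.
p-value = P(Z > -0.543) ≈ 0.7064; since p > α = 0.02, fail to reject H₀.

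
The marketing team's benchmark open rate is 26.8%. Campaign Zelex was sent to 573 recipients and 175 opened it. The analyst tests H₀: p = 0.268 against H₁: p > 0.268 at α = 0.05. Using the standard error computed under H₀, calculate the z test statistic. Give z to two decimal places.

z = 2.02

p̂ = 175/573 = 0.3054.
Standard error under H₀: √(0.268×0.732/573) = 0.0185.
z = (0.3054 − 0.268)/0.0185 = 0.0374/0.0185 = 2.02.
p-value = P(Z > 2.022) ≈ 0.0216. With α = 0.05, reject H₀.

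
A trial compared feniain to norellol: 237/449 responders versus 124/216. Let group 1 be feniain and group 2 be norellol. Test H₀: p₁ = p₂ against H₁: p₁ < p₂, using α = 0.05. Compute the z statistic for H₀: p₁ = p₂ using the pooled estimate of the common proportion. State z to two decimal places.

p̂₁ = 237/449 = 0.5278, p̂₂ = 124/216 = 0.5741.
Pooled p̂ = (237+124)/(449+216) = 361/665 = 0.5429.
SE = √(0.248163 × 0.0068568) = 0.0413.
z = (0.5278 − 0.5741)/0.0413 = -0.0463/0.0413 = -1.12.
p-value = P(Z < -1.121) ≈ 0.1312; since p > α = 0.05, fail to reject H₀.

z = -1.12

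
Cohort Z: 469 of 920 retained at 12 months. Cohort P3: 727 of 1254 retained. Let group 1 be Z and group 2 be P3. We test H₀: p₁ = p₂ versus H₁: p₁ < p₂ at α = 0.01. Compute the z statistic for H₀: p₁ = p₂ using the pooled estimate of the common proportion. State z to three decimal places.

p̂₁ = 469/920 ≈ 0.509783, p̂₂ = 727/1254 ≈ 0.579745.
Pooled p̂ = (469+727)/(920+1254) = 1196/2174 = 0.550138.
SE = √(p̂(1−p̂)(1/n₁+1/n₂)) = √(0.550138·0.449862·0.0018844) = √(0.000466364) = 0.021595.
z = (0.509783 − 0.579745)/0.021595 = -0.069962/0.021595 = -3.240.
p-value = P(Z < -3.240) ≈ 0.0006, so at α = 0.01 we reject H₀.

z = -3.240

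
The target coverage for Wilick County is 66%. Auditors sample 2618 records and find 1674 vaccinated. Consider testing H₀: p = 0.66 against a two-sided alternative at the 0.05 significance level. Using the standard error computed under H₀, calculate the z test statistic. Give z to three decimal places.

p̂ = 1674/2618 = 0.639419.
SE = √(p₀(1−p₀)/n) = √(0.2244/2618) = 0.009258.
z = (0.639419 − 0.66)/0.009258 = -0.020581/0.009258 = -2.223.
Two-sided p-value ≈ 2·Φ(−2.223) = 0.0262; since p < α = 0.05, reject H₀.

z = -2.223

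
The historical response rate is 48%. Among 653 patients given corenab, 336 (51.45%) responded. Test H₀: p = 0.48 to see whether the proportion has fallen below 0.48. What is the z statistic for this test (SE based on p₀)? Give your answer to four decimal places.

z = 1.7671

p̂ = 336/653 ≈ 0.514548.
SE = √(p₀(1−p₀)/n) = √(0.2496/653) = 0.019551.
z = (0.514548 − 0.48)/0.019551 = 0.034548/0.019551 = 1.7671.
p-value = P(Z < 1.767) ≈ 0.9614.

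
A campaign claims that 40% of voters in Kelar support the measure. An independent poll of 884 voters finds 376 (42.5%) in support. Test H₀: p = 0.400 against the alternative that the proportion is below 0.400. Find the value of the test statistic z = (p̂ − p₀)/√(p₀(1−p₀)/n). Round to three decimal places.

p̂ = 376/884 ≈ 0.42534.
Standard error under H₀: √(0.4×0.6/884) = 0.01648.
z = (0.42534 − 0.4)/0.01648 = 0.02534/0.01648 = 1.538.

z = 1.538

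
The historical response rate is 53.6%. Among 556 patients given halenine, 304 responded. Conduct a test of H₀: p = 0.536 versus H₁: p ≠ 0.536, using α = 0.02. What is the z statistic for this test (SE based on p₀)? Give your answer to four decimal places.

p̂ = 304/556 ≈ 0.546763.
Under H₀, SE = √(0.536·0.464/556) = √(0.000447309) = 0.021150.
z = (0.546763 − 0.536)/0.021150 = 0.010763/0.021150 = 0.5089.
Two-sided p-value ≈ 2·Φ(−0.509) = 0.6108; since p > α = 0.02, fail to reject H₀.

z = 0.5089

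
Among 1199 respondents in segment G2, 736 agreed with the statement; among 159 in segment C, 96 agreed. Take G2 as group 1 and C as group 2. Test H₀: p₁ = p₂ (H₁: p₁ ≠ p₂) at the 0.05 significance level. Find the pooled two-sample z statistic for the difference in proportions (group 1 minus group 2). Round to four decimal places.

z = 0.2450

p̂₁ = 736/1199 ≈ 0.6138449, p̂₂ = 96/159 ≈ 0.6037736.
Pooled p̂ = (736+96)/(1199+159) = 832/1358 = 0.6126657.
SE = √(p̂(1−p̂)(1/n₁+1/n₂)) = √(0.6126657·0.3873343·0.00712334) = √(0.00169041) = 0.0411146.
z = (0.6138449 − 0.6037736)/0.0411146 = 0.0100713/0.0411146 = 0.2450.
Two-sided p-value ≈ 2·Φ(−0.245) = 0.8065, so at α = 0.05 we fail to reject H₀.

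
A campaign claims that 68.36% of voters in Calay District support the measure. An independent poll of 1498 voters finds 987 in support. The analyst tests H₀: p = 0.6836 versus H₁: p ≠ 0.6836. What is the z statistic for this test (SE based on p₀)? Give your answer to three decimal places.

p̂ = 987/1498 ≈ 0.65888.
Under H₀, SE = √(0.6836·0.3164/1498) = √(0.000144387) = 0.01202.
z = (0.65888 − 0.6836)/0.01202 = -0.02472/0.01202 = -2.057.

z = -2.057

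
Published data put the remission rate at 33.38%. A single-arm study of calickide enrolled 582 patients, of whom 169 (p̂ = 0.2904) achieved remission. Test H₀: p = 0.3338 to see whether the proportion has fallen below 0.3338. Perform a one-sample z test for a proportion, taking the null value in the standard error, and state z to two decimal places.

z = -2.22

p̂ = 169/582 = 0.29038.
SE = √(p₀(1−p₀)/n) = √(0.22238/582) = 0.01955.
z = (0.29038 − 0.3338)/0.01955 = -0.04342/0.01955 = -2.22.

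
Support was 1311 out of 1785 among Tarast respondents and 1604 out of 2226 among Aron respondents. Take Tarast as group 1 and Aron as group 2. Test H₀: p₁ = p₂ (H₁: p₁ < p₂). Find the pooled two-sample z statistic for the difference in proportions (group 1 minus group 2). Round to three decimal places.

p̂₁ = 1311/1785 = 0.73445, p̂₂ = 1604/2226 = 0.72058.
Pooled p̂ = (1311+1604)/(1785+2226) = 2915/4011 = 0.72675.
SE = √(p̂(1−p̂)(1/n₁+1/n₂)) = √(0.72675·0.27325·0.00100946) = √(0.000200462) = 0.01416.
z = (0.73445 − 0.72058)/0.01416 = 0.01387/0.01416 = 0.980.
p-value = P(Z < 0.980) ≈ 0.8365.

z = 0.980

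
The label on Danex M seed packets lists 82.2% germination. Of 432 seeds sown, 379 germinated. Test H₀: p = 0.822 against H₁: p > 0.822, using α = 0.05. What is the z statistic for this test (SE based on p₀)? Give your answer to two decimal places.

z = 3.01

p̂ = 379/432 ≈ 0.8773.
Standard error under H₀: √(0.822×0.178/432) = 0.0184.
z = (0.8773 − 0.822)/0.0184 = 0.0553/0.0184 = 3.01.
p-value = P(Z > 3.006) ≈ 0.0013, so at α = 0.05 we reject H₀.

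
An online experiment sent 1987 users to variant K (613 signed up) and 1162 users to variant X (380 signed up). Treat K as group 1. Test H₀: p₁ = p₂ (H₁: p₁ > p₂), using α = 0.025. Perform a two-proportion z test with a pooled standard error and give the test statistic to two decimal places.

p̂₁ = 613/1987 = 0.3085, p̂₂ = 380/1162 = 0.3270.
Pooled p̂ = (613+380)/(1987+1162) = 993/3149 = 0.3153.
SE = √(p̂(1−p̂)(1/n₁+1/n₂)) = √(0.3153·0.6847·0.00136386) = √(0.000294457) = 0.0172.
z = (0.3085 − 0.3270)/0.0172 = -0.0185/0.0172 = -1.08.
p-value = P(Z > -1.079) ≈ 0.8597. With α = 0.025, fail to reject H₀.

z = -1.08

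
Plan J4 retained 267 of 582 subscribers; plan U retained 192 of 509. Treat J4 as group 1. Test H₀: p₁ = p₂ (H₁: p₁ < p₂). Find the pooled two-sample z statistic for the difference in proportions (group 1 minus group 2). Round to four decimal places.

z = 2.7221

p̂₁ = 267/582 = 0.4587629, p̂₂ = 192/509 = 0.3772102.
Pooled p̂ = (267+192)/(582+509) = 459/1091 = 0.4207149.
SE = √(p̂(1−p̂)(1/n₁+1/n₂)) = √(0.4207149·0.5792851·0.00368285) = √(0.000897562) = 0.0299593.
z = (0.4587629 − 0.3772102)/0.0299593 = 0.0815527/0.0299593 = 2.7221.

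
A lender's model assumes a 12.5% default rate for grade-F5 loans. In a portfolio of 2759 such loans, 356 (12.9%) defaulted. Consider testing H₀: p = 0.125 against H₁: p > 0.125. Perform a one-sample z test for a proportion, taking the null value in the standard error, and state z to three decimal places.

z = 0.640

p̂ = 356/2759 ≈ 0.12903.
Under H₀, SE = √(0.125·0.875/2759) = √(3.9643e-05) = 0.00630.
z = (0.12903 − 0.125)/0.00630 = 0.00403/0.00630 = 0.640.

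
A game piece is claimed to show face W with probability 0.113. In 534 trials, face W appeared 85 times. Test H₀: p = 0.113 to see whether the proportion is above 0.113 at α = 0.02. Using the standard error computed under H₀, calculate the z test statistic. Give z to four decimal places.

p̂ = 85/534 = 0.1591760.
SE = √(p₀(1−p₀)/n) = √(0.10023/534) = 0.0137003.
z = (0.1591760 − 0.113)/0.0137003 = 0.0461760/0.0137003 = 3.3704.
p-value = P(Z > 3.370) ≈ 0.0004; since p < α = 0.02, reject H₀.

z = 3.3704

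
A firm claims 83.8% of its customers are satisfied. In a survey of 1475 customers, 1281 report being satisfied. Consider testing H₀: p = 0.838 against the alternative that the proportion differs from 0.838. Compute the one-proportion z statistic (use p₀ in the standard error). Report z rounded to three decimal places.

p̂ = 1281/1475 = 0.86847.
Standard error under H₀: √(0.838×0.162/1475) = 0.00959.
z = (0.86847 − 0.838)/0.00959 = 0.03047/0.00959 = 3.177.
p-value = 2·P(Z > 3.177) ≈ 0.0015.

z = 3.177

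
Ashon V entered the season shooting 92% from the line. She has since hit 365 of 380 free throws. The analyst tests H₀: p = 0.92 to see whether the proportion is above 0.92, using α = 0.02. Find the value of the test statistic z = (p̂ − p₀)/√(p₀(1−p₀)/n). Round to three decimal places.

z = 2.912

p̂ = 365/380 = 0.96053.
Standard error under H₀: √(0.92×0.08/380) = 0.01392.
z = (0.96053 − 0.92)/0.01392 = 0.04053/0.01392 = 2.912.
p-value = P(Z > 2.912) ≈ 0.0018. With α = 0.02, reject H₀.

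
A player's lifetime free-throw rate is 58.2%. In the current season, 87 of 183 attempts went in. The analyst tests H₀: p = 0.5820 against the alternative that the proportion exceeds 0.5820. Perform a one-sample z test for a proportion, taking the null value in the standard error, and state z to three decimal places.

p̂ = 87/183 = 0.47541.
SE = √(p₀(1−p₀)/n) = √(0.24328/183) = 0.03646.
z = (0.47541 − 0.582)/0.03646 = -0.10659/0.03646 = -2.923.
p-value = P(Z > -2.923) ≈ 0.9983.

z = -2.923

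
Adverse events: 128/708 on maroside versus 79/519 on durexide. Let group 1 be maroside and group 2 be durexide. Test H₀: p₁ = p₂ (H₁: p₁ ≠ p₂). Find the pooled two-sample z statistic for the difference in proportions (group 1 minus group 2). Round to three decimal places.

z = 1.320

p̂₁ = 128/708 = 0.18079, p̂₂ = 79/519 = 0.15222.
Pooled p̂ = (128+79)/(708+519) = 207/1227 = 0.16870.
SE = √(p̂(1−p̂)(1/n₁+1/n₂)) = √(0.16870·0.83130·0.00333921) = √(0.000468301) = 0.02164.
z = (0.18079 − 0.15222)/0.02164 = 0.02857/0.02164 = 1.320.
Two-sided p-value ≈ 2·Φ(−1.320) = 0.1867.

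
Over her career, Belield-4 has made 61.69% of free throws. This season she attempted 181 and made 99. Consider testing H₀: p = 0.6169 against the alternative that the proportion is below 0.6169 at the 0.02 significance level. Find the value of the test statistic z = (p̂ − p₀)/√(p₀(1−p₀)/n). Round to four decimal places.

p̂ = 99/181 ≈ 0.546961.
Standard error under H₀: √(0.6169×0.3831/181) = 0.036135.
z = (0.546961 − 0.6169)/0.036135 = -0.069939/0.036135 = -1.9355.
p-value = P(Z < -1.936) ≈ 0.0265; since p > α = 0.02, fail to reject H₀.

z = -1.9355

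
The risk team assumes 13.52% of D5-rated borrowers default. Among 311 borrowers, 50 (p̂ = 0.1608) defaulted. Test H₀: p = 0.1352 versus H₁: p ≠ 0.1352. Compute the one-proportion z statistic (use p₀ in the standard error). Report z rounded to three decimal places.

p̂ = 50/311 = 0.16077.
Under H₀, SE = √(0.1352·0.8648/311) = √(0.000375952) = 0.01939.
z = (0.16077 − 0.1352)/0.01939 = 0.02557/0.01939 = 1.319.
Two-sided p-value ≈ 2·Φ(−1.319) = 0.1872.

z = 1.319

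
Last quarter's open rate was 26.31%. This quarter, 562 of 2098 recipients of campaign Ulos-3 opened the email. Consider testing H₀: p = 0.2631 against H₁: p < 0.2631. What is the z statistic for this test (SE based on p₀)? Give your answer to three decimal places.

p̂ = 562/2098 ≈ 0.267874.
SE = √(p₀(1−p₀)/n) = √(0.19388/2098) = 0.009613.
z = (0.267874 − 0.2631)/0.009613 = 0.004774/0.009613 = 0.497.

z = 0.497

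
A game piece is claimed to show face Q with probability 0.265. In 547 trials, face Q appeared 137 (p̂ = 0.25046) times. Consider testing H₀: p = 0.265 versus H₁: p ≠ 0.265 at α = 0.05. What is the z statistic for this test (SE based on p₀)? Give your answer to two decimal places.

z = -0.77

p̂ = 137/547 ≈ 0.2505.
Under H₀, SE = √(0.265·0.735/547) = √(0.000356079) = 0.0189.
z = (0.2505 − 0.265)/0.0189 = -0.0145/0.0189 = -0.77.
p-value = 2·P(Z > 0.771) ≈ 0.4409, so at α = 0.05 we fail to reject H₀.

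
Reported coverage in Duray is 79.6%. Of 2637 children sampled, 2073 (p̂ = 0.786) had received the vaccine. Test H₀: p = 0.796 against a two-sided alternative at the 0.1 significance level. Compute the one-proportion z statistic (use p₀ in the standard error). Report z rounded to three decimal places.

p̂ = 2073/2637 ≈ 0.78612.
SE = √(p₀(1−p₀)/n) = √(0.16238/2637) = 0.00785.
z = (0.78612 − 0.796)/0.00785 = -0.00988/0.00785 = -1.259.
Two-sided p-value ≈ 2·Φ(−1.259) = 0.2080, so at α = 0.1 we fail to reject H₀.

z = -1.259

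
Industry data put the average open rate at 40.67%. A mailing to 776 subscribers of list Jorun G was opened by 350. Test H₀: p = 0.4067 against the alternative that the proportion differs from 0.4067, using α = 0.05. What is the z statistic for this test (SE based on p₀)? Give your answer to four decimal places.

z = 2.5140

p̂ = 350/776 = 0.451031.
Standard error under H₀: √(0.4067×0.5933/776) = 0.017634.
z = (0.451031 − 0.4067)/0.017634 = 0.044331/0.017634 = 2.5140.
Two-sided p-value ≈ 2·Φ(−2.514) = 0.0119, so at α = 0.05 we reject H₀.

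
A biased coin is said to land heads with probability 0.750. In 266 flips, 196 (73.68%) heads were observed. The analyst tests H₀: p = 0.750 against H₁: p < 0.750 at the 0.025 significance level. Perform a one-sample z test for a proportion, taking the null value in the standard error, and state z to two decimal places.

p̂ = 196/266 = 0.7368.
Standard error under H₀: √(0.75×0.25/266) = 0.0265.
z = (0.7368 − 0.75)/0.0265 = -0.0132/0.0265 = -0.50.
p-value = P(Z < -0.496) ≈ 0.3101. With α = 0.025, fail to reject H₀.

z = -0.50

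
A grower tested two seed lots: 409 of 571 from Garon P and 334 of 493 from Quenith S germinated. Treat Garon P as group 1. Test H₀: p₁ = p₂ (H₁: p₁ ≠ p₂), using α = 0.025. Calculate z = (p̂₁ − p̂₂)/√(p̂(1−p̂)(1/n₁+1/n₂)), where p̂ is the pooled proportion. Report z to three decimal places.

z = 1.375

p̂₁ = 409/571 = 0.71629, p̂₂ = 334/493 = 0.67748.
Pooled p̂ = (409+334)/(571+493) = 743/1064 = 0.69831.
SE = √(0.210674 × 0.00377971) = 0.02822.
z = (0.71629 − 0.67748)/0.02822 = 0.03881/0.02822 = 1.375.
Two-sided p-value ≈ 2·Φ(−1.375) = 0.1691; since p > α = 0.025, fail to reject H₀.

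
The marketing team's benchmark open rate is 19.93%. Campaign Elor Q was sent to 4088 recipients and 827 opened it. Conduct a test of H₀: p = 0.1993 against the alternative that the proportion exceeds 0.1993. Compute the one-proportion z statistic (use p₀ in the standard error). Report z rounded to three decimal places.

z = 0.480

p̂ = 827/4088 ≈ 0.20230.
SE = √(p₀(1−p₀)/n) = √(0.15958/4088) = 0.00625.
z = (0.20230 − 0.1993)/0.00625 = 0.00300/0.00625 = 0.480.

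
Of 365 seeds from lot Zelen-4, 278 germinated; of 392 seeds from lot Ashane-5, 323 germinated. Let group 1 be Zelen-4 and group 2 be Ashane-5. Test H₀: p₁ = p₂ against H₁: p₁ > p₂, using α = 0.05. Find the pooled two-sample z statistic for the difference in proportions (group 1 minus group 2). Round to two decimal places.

p̂₁ = 278/365 ≈ 0.7616, p̂₂ = 323/392 ≈ 0.8240.
Pooled p̂ = (278+323)/(365+392) = 601/757 = 0.7939.
SE = √(p̂(1−p̂)(1/n₁+1/n₂)) = √(0.7939·0.2061·0.00529075) = √(0.000865614) = 0.0294.
z = (0.7616 − 0.8240)/0.0294 = -0.0624/0.0294 = -2.12.
p-value = P(Z > -2.119) ≈ 0.9829, so at α = 0.05 we fail to reject H₀.

z = -2.12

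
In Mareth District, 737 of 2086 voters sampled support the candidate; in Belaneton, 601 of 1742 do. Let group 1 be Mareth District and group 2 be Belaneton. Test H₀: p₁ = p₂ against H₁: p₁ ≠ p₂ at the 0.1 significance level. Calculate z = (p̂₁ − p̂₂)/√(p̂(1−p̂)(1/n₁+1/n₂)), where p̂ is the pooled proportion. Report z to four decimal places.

z = 0.5364

p̂₁ = 737/2086 = 0.353308, p̂₂ = 601/1742 = 0.345006.
Pooled p̂ = (737+601)/(2086+1742) = 1338/3828 = 0.349530.
SE = √(0.227359 × 0.00105344) = 0.015476.
z = (0.353308 − 0.345006)/0.015476 = 0.008302/0.015476 = 0.5364.
Two-sided p-value ≈ 2·Φ(−0.536) = 0.5917. With α = 0.1, fail to reject H₀.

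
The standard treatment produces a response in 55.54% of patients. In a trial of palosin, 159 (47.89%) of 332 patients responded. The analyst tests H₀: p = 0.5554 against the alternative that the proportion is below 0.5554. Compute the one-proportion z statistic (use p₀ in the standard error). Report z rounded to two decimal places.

z = -2.80

p̂ = 159/332 = 0.4789.
Standard error under H₀: √(0.5554×0.4446/332) = 0.0273.
z = (0.4789 − 0.5554)/0.0273 = -0.0765/0.0273 = -2.80.
p-value = P(Z < -2.804) ≈ 0.0025.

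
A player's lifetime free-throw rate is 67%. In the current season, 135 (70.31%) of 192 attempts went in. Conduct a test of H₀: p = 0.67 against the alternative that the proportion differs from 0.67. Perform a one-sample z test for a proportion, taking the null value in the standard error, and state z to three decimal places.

z = 0.976

p̂ = 135/192 = 0.70312.
Under H₀, SE = √(0.67·0.33/192) = √(0.00115156) = 0.03393.
z = (0.70312 − 0.67)/0.03393 = 0.03312/0.03393 = 0.976.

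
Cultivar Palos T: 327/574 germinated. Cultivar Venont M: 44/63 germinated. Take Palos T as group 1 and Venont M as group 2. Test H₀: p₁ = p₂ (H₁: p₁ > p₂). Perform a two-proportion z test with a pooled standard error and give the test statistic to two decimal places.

z = -1.97

p̂₁ = 327/574 ≈ 0.56969, p̂₂ = 44/63 ≈ 0.69841.
Pooled p̂ = (327+44)/(574+63) = 371/637 = 0.58242.
SE = √(p̂(1−p̂)(1/n₁+1/n₂)) = √(0.58242·0.41758·0.0176152) = √(0.00428414) = 0.06545.
z = (0.56969 − 0.69841)/0.06545 = -0.12872/0.06545 = -1.97.
p-value = P(Z > -1.967) ≈ 0.9754.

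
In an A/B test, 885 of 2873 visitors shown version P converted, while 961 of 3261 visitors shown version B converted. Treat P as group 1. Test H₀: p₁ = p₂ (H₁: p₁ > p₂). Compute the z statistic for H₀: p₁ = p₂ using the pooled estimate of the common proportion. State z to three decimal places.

z = 1.137

p̂₁ = 885/2873 ≈ 0.30804, p̂₂ = 961/3261 ≈ 0.29469.
Pooled p̂ = (885+961)/(2873+3261) = 1846/6134 = 0.30095.
SE = √(0.210377 × 0.000654723) = 0.01174.
z = (0.30804 − 0.29469)/0.01174 = 0.01335/0.01174 = 1.137.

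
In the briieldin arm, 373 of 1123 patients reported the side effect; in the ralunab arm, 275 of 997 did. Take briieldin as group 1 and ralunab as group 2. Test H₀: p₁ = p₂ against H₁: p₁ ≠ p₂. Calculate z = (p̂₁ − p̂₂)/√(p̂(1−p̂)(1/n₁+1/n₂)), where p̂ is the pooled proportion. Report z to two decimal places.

p̂₁ = 373/1123 ≈ 0.3321, p̂₂ = 275/997 ≈ 0.2758.
Pooled p̂ = (373+275)/(1123+997) = 648/2120 = 0.3057.
SE = √(p̂(1−p̂)(1/n₁+1/n₂)) = √(0.3057·0.6943·0.00189348) = √(0.000401857) = 0.0200.
z = (0.3321 − 0.2758)/0.0200 = 0.0563/0.0200 = 2.81.

z = 2.81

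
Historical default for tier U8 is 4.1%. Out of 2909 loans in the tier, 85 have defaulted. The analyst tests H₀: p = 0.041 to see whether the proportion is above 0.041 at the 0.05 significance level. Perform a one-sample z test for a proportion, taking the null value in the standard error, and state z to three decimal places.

z = -3.204

p̂ = 85/2909 ≈ 0.0292197.
Under H₀, SE = √(0.041·0.959/2909) = √(1.35163e-05) = 0.0036765.
z = (0.0292197 − 0.041)/0.0036765 = -0.0117803/0.0036765 = -3.204.
p-value = P(Z > -3.204) ≈ 0.9993. With α = 0.05, fail to reject H₀.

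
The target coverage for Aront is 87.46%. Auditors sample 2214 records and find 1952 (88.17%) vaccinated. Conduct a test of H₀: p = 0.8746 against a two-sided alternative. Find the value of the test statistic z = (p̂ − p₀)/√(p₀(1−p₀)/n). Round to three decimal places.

p̂ = 1952/2214 = 0.88166.
Under H₀, SE = √(0.8746·0.1254/2214) = √(4.9537e-05) = 0.00704.
z = (0.88166 − 0.8746)/0.00704 = 0.00706/0.00704 = 1.003.

z = 1.003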